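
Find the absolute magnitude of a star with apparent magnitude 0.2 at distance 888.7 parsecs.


M = m - 5*log10(d) + 5 = 0.2 - 5*log10(888.7) + 5 = -9.5438

-9.5438


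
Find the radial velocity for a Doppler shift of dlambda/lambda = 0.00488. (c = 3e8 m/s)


v = (dlambda/lambda) * c = 0.00488 * 3e8 = 1.464e+06

1.464e+06 m/s


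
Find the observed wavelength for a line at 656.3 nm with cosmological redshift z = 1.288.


lam_obs = lam_emit * (1 + z) = 656.3 * (1 + 1.288) = 1501.6144

1501.6144 nm


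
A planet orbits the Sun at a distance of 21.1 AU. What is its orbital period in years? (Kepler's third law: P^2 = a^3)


P = a^(3/2) = 21.1^1.5 = 96.9223

96.9223 years


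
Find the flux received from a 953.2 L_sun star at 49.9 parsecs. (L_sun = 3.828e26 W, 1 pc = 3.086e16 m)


F = L / (4*pi*d^2) = 3.649e+29 / (4*pi*(1.540e+18)^2) = 1.224e-08

1.224e-08 W/m^2


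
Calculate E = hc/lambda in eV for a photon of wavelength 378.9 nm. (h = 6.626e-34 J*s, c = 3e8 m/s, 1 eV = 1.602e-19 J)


E = hc/lambda = 6.626e-34 * 3e8 / 3.789e-07 = 5.246e-19 J = 3.2748 eV

3.2748 eV


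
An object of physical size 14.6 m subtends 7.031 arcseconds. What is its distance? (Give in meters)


D = size / theta_rad, theta_rad = 7.031 * pi/(180*3600) = 3.409e-05, D = 428312.6399

428312.6399 m


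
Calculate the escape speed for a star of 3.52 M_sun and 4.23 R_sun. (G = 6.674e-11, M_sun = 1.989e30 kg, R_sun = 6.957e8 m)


M = 3.52 * 1.989e30 kg = 7.00128e+30 kg; R = 4.23 * 6.957e8 m = 2.942811e+09 m. v_esc = sqrt(2GM/R) = sqrt(2 * 6.674e-11 * 7.00128e+30 / 2.942811e+09) = 563528.1781

563528.1781 m/s


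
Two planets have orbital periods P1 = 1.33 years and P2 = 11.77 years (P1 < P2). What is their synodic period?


1/P_syn = |1/P1 - 1/P2| = |1/1.33 - 1/11.77| => P_syn = 1.4994

1.4994 years


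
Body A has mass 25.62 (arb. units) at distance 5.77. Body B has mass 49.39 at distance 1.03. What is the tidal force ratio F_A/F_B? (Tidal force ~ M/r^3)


Ratio = (M1/r1^3) / (M2/r2^3) = (25.62/5.77^3) / (49.39/1.03^3) = 0.003

0.003


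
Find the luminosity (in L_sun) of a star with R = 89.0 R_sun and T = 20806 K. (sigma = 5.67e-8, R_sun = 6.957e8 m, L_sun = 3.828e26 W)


R = 89.0 * 6.957e8 m = 6.19173e+10 m. L = 4*pi*R^2*sigma*T^4 = 4*pi*(6.19173e+10)^2 * 5.67e-8 * 20806^4 = 5.118837225e+32 W. L/L_sun = 5.118837225e+32 / 3.828e26 = 1.337e+06

1.337e+06 L_sun


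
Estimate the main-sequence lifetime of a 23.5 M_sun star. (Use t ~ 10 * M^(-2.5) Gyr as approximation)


t = 10 * M^(-2.5) = 10 * 23.5^(-2.5) = 0.0037

0.0037 Gyr


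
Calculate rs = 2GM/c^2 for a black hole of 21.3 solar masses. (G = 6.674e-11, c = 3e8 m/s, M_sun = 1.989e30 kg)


M = 21.3 * 1.989e30 kg = 4.23657e+31 kg. rs = 2GM/c^2 = 2 * 6.674e-11 * 4.23657e+31 / (3e8)^2 = 62833.0404

62833.0404 m


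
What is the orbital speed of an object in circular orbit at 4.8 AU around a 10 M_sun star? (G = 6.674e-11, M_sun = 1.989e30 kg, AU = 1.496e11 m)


v = sqrt(GM/r) = sqrt(6.674e-11 * 1.989e+31 / 7.181e+11) = 42995.6063

42995.6063 m/s


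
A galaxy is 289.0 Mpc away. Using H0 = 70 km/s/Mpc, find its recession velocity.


v = H0 * d = 70 * 289.0 = 20230.0

20230.0 km/s


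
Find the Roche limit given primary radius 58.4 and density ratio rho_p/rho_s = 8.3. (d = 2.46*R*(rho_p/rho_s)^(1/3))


d_Roche = 2.46 * 58.4 * 8.3^(1/3) = 290.8756

290.8756


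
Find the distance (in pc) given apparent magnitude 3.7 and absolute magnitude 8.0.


d = 10^((m - M + 5)/5) = 10^((3.7 - 8.0 + 5)/5) = 1.3804

1.3804 pc


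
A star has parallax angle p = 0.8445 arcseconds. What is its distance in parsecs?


d = 1/p = 1/0.8445 = 1.1841

1.1841 pc


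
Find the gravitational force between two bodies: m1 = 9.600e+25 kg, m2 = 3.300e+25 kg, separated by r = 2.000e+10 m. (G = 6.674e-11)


F = G*m1*m2/r^2 = 6.674e-11 * 9.600e+25 * 3.300e+25 / (2.000e+10)^2 = 6.674e-11 * 3.168e+51 / 4.000e+20 = 5.286e+20

5.286e+20 N


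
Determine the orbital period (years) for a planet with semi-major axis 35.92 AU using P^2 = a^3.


P = a^(3/2) = 35.92^1.5 = 215.2804

215.2804 years


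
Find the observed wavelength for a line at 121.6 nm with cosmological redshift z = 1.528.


lam_obs = lam_emit * (1 + z) = 121.6 * (1 + 1.528) = 307.4048

307.4048 nm


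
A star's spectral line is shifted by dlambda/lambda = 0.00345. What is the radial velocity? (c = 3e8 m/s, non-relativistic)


v = (dlambda/lambda) * c = 0.00345 * 3e8 = 1.035e+06

1.035e+06 m/s


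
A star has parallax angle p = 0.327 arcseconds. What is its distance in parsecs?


d = 1/p = 1/0.327 = 3.0581

3.0581 pc


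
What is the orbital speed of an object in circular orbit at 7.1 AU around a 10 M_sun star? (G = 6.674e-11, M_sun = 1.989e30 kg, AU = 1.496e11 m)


v = sqrt(GM/r) = sqrt(6.674e-11 * 1.989e+31 / 1.062e+12) = 35352.1248

35352.1248 m/s


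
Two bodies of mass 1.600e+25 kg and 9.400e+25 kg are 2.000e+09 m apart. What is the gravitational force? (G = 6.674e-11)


F = G*m1*m2/r^2 = 6.674e-11 * 1.600e+25 * 9.400e+25 / (2.000e+09)^2 = 6.674e-11 * 1.504e+51 / 4.000e+18 = 2.509e+22

2.509e+22 N


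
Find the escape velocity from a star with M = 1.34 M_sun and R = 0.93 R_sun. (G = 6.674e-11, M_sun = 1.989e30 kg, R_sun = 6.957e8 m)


M = 1.34 * 1.989e30 kg = 2.66526e+30 kg; R = 0.93 * 6.957e8 m = 6.47001e+08 m. v_esc = sqrt(2GM/R) = sqrt(2 * 6.674e-11 * 2.66526e+30 / 6.47001e+08) = 741524.3447

741524.3447 m/s


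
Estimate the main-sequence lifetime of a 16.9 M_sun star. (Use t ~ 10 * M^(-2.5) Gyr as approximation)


t = 10 * M^(-2.5) = 10 * 16.9^(-2.5) = 0.0085

0.0085 Gyr


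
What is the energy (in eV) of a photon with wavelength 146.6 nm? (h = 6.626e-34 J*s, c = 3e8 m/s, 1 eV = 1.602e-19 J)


E = hc/lambda = 6.626e-34 * 3e8 / 1.466e-07 = 1.356e-18 J = 8.464 eV

8.464 eV


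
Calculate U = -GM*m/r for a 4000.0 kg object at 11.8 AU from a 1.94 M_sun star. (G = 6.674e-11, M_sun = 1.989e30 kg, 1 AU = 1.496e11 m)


M = 1.94 * 1.989e30 kg = 3.85866e+30 kg; r = 11.8 AU * 1.496e11 m/AU = 1.76528e+12 m. U = -GM*m/r = -(6.674e-11 * 3.85866e+30 * 4000.0) / 1.76528e+12 = -5.835e+11

-5.835e+11 J


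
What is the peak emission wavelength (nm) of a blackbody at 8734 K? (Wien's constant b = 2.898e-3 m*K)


lam_max = b / T = 2.898e-3 / 8734 = 3.318e-07 m = 331.8067 nm

331.8067 nm


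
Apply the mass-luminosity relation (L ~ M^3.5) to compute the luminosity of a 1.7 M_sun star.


L/L_sun = (M/M_sun)^3.5 = 1.7^3.5 = 6.4058

6.4058 L_sun


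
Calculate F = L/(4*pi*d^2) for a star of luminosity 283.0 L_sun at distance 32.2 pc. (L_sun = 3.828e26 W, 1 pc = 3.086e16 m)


F = L / (4*pi*d^2) = 1.083e+29 / (4*pi*(9.937e+17)^2) = 8.731e-09

8.731e-09 W/m^2


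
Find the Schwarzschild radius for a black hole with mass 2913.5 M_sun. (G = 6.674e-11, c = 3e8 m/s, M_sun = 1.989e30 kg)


M = 2913.5 * 1.989e30 kg = 5.7949515e+33 kg. rs = 2GM/c^2 = 2 * 6.674e-11 * 5.7949515e+33 / (3e8)^2 = 8.595e+06

8.595e+06 m


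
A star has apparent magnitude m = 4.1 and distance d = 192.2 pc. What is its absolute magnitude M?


M = m - 5*log10(d) + 5 = 4.1 - 5*log10(192.2) + 5 = -2.3188

-2.3188


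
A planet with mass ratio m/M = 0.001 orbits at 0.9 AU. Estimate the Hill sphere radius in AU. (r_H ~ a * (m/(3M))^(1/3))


r_H = a * (m/3M)^(1/3) = 0.9 * (0.001/3)^(1/3) = 0.0624

0.0624 AU


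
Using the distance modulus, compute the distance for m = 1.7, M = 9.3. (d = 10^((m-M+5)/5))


d = 10^((m - M + 5)/5) = 10^((1.7 - 9.3 + 5)/5) = 0.302

0.302 pc


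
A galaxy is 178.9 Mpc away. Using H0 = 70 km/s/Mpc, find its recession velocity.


v = H0 * d = 70 * 178.9 = 12523.0

12523.0 km/s


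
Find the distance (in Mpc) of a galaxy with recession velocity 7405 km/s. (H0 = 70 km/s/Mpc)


d = v / H0 = 7405 / 70 = 105.7857

105.7857 Mpc


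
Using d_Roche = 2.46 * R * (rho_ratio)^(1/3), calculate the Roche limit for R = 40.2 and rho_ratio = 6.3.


d_Roche = 2.46 * 40.2 * 6.3^(1/3) = 182.6451

182.6451


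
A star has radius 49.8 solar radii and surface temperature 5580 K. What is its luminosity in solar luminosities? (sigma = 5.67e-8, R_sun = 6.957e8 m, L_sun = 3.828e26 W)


R = 49.8 * 6.957e8 m = 3.464586e+10 m. L = 4*pi*R^2*sigma*T^4 = 4*pi*(3.464586e+10)^2 * 5.67e-8 * 5580^4 = 8.291486747e+29 W. L/L_sun = 8.291486747e+29 / 3.828e26 = 2166.0101

2166.0101 L_sun


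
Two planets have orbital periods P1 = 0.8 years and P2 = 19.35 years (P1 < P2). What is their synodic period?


1/P_syn = |1/P1 - 1/P2| = |1/0.8 - 1/19.35| => P_syn = 0.8345

0.8345 years


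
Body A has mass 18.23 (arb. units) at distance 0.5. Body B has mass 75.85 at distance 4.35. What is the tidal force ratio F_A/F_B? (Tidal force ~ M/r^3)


Ratio = (M1/r1^3) / (M2/r2^3) = (18.23/0.5^3) / (75.85/4.35^3) = 158.2664

158.2664


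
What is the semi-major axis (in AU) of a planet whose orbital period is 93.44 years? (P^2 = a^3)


a = P^(2/3) = 93.44^(2/3) = 20.5915

20.5915 AU


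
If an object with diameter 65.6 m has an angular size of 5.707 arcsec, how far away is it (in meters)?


D = size / theta_rad, theta_rad = 5.707 * pi/(180*3600) = 2.767e-05, D = 2.371e+06

2.371e+06 m


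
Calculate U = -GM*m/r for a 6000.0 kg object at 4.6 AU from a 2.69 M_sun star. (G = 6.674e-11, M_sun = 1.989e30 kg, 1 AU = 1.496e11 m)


M = 2.69 * 1.989e30 kg = 5.35041e+30 kg; r = 4.6 AU * 1.496e11 m/AU = 6.8816e+11 m. U = -GM*m/r = -(6.674e-11 * 5.35041e+30 * 6000.0) / 6.8816e+11 = -3.113e+12

-3.113e+12 J


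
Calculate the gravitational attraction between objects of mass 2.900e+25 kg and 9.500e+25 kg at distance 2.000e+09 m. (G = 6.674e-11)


F = G*m1*m2/r^2 = 6.674e-11 * 2.900e+25 * 9.500e+25 / (2.000e+09)^2 = 6.674e-11 * 2.755e+51 / 4.000e+18 = 4.597e+22

4.597e+22 N


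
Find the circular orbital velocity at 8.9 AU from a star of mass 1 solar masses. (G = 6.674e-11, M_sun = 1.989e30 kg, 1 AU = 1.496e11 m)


v = sqrt(GM/r) = sqrt(6.674e-11 * 1.989e+30 / 1.331e+12) = 9985.0373

9985.0373 m/s


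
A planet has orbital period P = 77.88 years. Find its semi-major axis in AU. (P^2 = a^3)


a = P^(2/3) = 77.88^(2/3) = 18.2369

18.2369 AU


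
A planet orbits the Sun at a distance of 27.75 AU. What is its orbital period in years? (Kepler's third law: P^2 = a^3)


P = a^(3/2) = 27.75^1.5 = 146.1822

146.1822 years


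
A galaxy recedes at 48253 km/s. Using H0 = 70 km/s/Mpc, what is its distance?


d = v / H0 = 48253 / 70 = 689.3286

689.3286 Mpc


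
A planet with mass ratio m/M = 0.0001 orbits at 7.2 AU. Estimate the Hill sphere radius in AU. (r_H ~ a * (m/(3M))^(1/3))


r_H = a * (m/3M)^(1/3) = 7.2 * (0.0001/3)^(1/3) = 0.2317

0.2317 AU


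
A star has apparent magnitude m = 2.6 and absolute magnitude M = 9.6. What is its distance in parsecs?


d = 10^((m - M + 5)/5) = 10^((2.6 - 9.6 + 5)/5) = 0.3981

0.3981 pc


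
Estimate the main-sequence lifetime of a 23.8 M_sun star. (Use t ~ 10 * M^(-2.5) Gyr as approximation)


t = 10 * M^(-2.5) = 10 * 23.8^(-2.5) = 0.0036

0.0036 Gyr


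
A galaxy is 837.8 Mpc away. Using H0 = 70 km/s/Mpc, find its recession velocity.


v = H0 * d = 70 * 837.8 = 58646.0

58646.0 km/s


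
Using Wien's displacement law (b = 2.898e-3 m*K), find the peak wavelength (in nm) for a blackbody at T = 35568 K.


lam_max = b / T = 2.898e-3 / 35568 = 8.148e-08 m = 81.4777 nm

81.4777 nm


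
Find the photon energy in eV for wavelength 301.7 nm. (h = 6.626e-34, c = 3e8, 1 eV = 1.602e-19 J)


E = hc/lambda = 6.626e-34 * 3e8 / 3.017e-07 = 6.589e-19 J = 4.1128 eV

4.1128 eV


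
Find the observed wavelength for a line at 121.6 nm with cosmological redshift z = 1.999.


lam_obs = lam_emit * (1 + z) = 121.6 * (1 + 1.999) = 364.6784

364.6784 nm


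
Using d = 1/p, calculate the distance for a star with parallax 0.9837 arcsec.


d = 1/p = 1/0.9837 = 1.0166

1.0166 pc


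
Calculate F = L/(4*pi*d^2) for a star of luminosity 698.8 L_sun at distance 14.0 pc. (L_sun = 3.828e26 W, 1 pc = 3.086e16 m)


F = L / (4*pi*d^2) = 2.675e+29 / (4*pi*(4.320e+17)^2) = 1.140e-07

1.140e-07 W/m^2


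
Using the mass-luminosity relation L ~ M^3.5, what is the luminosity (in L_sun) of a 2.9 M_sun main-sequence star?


L/L_sun = (M/M_sun)^3.5 = 2.9^3.5 = 41.533

41.533 L_sun


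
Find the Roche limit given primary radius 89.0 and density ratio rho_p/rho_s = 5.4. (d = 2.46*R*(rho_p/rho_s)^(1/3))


d_Roche = 2.46 * 89.0 * 5.4^(1/3) = 384.1107

384.1107


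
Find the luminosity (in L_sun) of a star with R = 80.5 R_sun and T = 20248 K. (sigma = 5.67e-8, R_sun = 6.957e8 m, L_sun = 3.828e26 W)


R = 80.5 * 6.957e8 m = 5.600385e+10 m. L = 4*pi*R^2*sigma*T^4 = 4*pi*(5.600385e+10)^2 * 5.67e-8 * 20248^4 = 3.756273609e+32 W. L/L_sun = 3.756273609e+32 / 3.828e26 = 981262.6982

981262.6982 L_sun


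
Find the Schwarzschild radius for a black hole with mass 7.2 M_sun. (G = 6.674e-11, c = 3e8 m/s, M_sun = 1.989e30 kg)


M = 7.2 * 1.989e30 kg = 1.43208e+31 kg. rs = 2GM/c^2 = 2 * 6.674e-11 * 1.43208e+31 / (3e8)^2 = 21239.3376

21239.3376 m


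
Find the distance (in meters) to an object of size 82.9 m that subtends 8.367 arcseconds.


D = size / theta_rad, theta_rad = 8.367 * pi/(180*3600) = 4.056e-05, D = 2.044e+06

2.044e+06 m


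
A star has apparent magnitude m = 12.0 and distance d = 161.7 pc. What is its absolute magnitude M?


M = m - 5*log10(d) + 5 = 12.0 - 5*log10(161.7) + 5 = 5.9564

5.9564


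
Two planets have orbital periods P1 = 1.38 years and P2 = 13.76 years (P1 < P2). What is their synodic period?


1/P_syn = |1/P1 - 1/P2| = |1/1.38 - 1/13.76| => P_syn = 1.5338

1.5338 years


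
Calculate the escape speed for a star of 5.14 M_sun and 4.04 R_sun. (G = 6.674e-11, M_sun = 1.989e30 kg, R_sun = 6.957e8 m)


M = 5.14 * 1.989e30 kg = 1.022346e+31 kg; R = 4.04 * 6.957e8 m = 2.810628e+09 m. v_esc = sqrt(2GM/R) = sqrt(2 * 6.674e-11 * 1.022346e+31 / 2.810628e+09) = 696795.5458

696795.5458 m/s


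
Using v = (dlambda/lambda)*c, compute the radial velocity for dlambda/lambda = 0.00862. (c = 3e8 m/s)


v = (dlambda/lambda) * c = 0.00862 * 3e8 = 2.586e+06

2.586e+06 m/s


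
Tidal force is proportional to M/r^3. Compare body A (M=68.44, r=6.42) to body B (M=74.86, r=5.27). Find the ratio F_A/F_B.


Ratio = (M1/r1^3) / (M2/r2^3) = (68.44/6.42^3) / (74.86/5.27^3) = 0.5057

0.5057


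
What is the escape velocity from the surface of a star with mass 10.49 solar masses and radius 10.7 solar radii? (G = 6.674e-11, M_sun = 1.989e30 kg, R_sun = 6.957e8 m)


M = 10.49 * 1.989e30 kg = 2.086461e+31 kg; R = 10.7 * 6.957e8 m = 7.44399e+09 m. v_esc = sqrt(2GM/R) = sqrt(2 * 6.674e-11 * 2.086461e+31 / 7.44399e+09) = 611660.3715

611660.3715 m/s


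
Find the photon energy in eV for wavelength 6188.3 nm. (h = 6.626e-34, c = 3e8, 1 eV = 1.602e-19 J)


E = hc/lambda = 6.626e-34 * 3e8 / 6.188e-06 = 3.212e-20 J = 0.2005 eV

0.2005 eV


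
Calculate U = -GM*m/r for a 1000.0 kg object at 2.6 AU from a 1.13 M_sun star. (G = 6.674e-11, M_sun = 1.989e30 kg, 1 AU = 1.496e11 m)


M = 1.13 * 1.989e30 kg = 2.24757e+30 kg; r = 2.6 AU * 1.496e11 m/AU = 3.8896e+11 m. U = -GM*m/r = -(6.674e-11 * 2.24757e+30 * 1000.0) / 3.8896e+11 = -3.857e+11

-3.857e+11 J


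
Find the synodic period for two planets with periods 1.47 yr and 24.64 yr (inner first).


1/P_syn = |1/P1 - 1/P2| = |1/1.47 - 1/24.64| => P_syn = 1.5633

1.5633 years


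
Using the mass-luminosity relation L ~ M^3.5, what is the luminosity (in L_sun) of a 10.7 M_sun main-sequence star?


L/L_sun = (M/M_sun)^3.5 = 10.7^3.5 = 4007.2203

4007.2203 L_sun


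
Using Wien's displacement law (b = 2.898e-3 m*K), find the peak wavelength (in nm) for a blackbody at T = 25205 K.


lam_max = b / T = 2.898e-3 / 25205 = 1.150e-07 m = 114.9772 nm

114.9772 nm


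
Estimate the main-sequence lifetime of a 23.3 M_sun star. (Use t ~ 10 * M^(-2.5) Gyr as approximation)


t = 10 * M^(-2.5) = 10 * 23.3^(-2.5) = 0.0038

0.0038 Gyr


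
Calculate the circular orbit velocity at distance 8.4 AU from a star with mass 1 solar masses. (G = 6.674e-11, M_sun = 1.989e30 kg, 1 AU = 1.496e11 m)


v = sqrt(GM/r) = sqrt(6.674e-11 * 1.989e+30 / 1.257e+12) = 10277.9157

10277.9157 m/s


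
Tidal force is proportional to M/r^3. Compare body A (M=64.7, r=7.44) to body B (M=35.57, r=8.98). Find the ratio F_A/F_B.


Ratio = (M1/r1^3) / (M2/r2^3) = (64.7/7.44^3) / (35.57/8.98^3) = 3.1984

3.1984


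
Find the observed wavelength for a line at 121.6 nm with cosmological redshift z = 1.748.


lam_obs = lam_emit * (1 + z) = 121.6 * (1 + 1.748) = 334.1568

334.1568 nm


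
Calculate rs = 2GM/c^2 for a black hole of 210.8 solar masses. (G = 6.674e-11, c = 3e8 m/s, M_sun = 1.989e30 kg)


M = 210.8 * 1.989e30 kg = 4.192812e+32 kg. rs = 2GM/c^2 = 2 * 6.674e-11 * 4.192812e+32 / (3e8)^2 = 621840.6064

621840.6064 m


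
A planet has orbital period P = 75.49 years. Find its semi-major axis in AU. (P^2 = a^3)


a = P^(2/3) = 75.49^(2/3) = 17.8618

17.8618 AU


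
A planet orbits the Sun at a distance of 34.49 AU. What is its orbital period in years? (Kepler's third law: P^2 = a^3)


P = a^(3/2) = 34.49^1.5 = 202.5535

202.5535 years


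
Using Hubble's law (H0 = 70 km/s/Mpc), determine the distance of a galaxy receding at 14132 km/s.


d = v / H0 = 14132 / 70 = 201.8857

201.8857 Mpc


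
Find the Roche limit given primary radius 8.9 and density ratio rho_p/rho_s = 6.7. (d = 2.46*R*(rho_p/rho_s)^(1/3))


d_Roche = 2.46 * 8.9 * 6.7^(1/3) = 41.2746

41.2746


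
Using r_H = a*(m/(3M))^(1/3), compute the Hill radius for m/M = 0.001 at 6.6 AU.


r_H = a * (m/3M)^(1/3) = 6.6 * (0.001/3)^(1/3) = 0.4576

0.4576 AU


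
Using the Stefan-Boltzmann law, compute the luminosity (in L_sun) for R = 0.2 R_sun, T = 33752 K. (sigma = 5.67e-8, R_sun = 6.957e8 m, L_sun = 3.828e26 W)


R = 0.2 * 6.957e8 m = 1.3914e+08 m. L = 4*pi*R^2*sigma*T^4 = 4*pi*(1.3914e+08)^2 * 5.67e-8 * 33752^4 = 1.790172867e+28 W. L/L_sun = 1.790172867e+28 / 3.828e26 = 46.7652

46.7652 L_sun


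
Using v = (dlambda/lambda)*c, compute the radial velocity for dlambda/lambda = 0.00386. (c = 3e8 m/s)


v = (dlambda/lambda) * c = 0.00386 * 3e8 = 1.158e+06

1.158e+06 m/s


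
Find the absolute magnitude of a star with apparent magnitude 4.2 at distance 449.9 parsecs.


M = m - 5*log10(d) + 5 = 4.2 - 5*log10(449.9) + 5 = -4.0656

-4.0656


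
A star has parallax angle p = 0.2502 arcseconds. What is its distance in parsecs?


d = 1/p = 1/0.2502 = 3.9968

3.9968 pc


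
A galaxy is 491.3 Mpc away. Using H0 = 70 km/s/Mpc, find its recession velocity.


v = H0 * d = 70 * 491.3 = 34391.0

34391.0 km/s


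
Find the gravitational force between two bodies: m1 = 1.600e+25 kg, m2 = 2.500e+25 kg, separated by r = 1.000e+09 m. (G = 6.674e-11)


F = G*m1*m2/r^2 = 6.674e-11 * 1.600e+25 * 2.500e+25 / (1.000e+09)^2 = 6.674e-11 * 4.000e+50 / 1.000e+18 = 2.670e+22

2.670e+22 N


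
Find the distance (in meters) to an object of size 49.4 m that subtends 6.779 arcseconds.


D = size / theta_rad, theta_rad = 6.779 * pi/(180*3600) = 3.287e-05, D = 1.503e+06

1.503e+06 m


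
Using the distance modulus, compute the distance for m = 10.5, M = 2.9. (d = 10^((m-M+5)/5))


d = 10^((m - M + 5)/5) = 10^((10.5 - 2.9 + 5)/5) = 331.1311

331.1311 pc


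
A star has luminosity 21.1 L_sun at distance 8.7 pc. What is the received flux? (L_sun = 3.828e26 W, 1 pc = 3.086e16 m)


F = L / (4*pi*d^2) = 8.077e+27 / (4*pi*(2.685e+17)^2) = 8.917e-09

8.917e-09 W/m^2


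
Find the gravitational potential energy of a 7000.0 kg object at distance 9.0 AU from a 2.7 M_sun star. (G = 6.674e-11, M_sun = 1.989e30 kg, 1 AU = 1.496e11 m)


M = 2.7 * 1.989e30 kg = 5.3703e+30 kg; r = 9.0 AU * 1.496e11 m/AU = 1.3464e+12 m. U = -GM*m/r = -(6.674e-11 * 5.3703e+30 * 7000.0) / 1.3464e+12 = -1.863e+12

-1.863e+12 J


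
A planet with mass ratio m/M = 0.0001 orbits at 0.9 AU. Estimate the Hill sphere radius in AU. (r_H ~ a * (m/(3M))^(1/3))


r_H = a * (m/3M)^(1/3) = 0.9 * (0.0001/3)^(1/3) = 0.029

0.029 AU


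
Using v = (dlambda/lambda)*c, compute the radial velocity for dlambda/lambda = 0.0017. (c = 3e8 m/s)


v = (dlambda/lambda) * c = 0.0017 * 3e8 = 510000.0

510000.0 m/s


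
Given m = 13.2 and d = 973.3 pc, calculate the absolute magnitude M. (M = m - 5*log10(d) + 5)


M = m - 5*log10(d) + 5 = 13.2 - 5*log10(973.3) + 5 = 3.2588

3.2588


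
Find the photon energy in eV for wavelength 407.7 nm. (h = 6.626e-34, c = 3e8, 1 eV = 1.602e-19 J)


E = hc/lambda = 6.626e-34 * 3e8 / 4.077e-07 = 4.876e-19 J = 3.0435 eV

3.0435 eV


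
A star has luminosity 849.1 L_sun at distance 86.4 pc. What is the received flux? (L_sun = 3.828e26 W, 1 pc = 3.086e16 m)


F = L / (4*pi*d^2) = 3.250e+29 / (4*pi*(2.666e+18)^2) = 3.638e-09

3.638e-09 W/m^2


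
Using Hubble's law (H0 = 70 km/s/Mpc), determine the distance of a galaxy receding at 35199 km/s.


d = v / H0 = 35199 / 70 = 502.8429

502.8429 Mpc


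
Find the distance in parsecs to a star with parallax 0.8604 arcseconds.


d = 1/p = 1/0.8604 = 1.1623

1.1623 pc


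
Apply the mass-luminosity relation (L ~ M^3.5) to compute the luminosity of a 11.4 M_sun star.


L/L_sun = (M/M_sun)^3.5 = 11.4^3.5 = 5002.2683

5002.2683 L_sun


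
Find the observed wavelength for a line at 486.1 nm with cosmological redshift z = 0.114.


lam_obs = lam_emit * (1 + z) = 486.1 * (1 + 0.114) = 541.5154

541.5154 nm


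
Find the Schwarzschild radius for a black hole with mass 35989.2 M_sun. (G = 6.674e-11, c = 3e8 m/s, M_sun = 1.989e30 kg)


M = 35989.2 * 1.989e30 kg = 7.15825188e+34 kg. rs = 2GM/c^2 = 2 * 6.674e-11 * 7.15825188e+34 / (3e8)^2 = 1.062e+08

1.062e+08 m


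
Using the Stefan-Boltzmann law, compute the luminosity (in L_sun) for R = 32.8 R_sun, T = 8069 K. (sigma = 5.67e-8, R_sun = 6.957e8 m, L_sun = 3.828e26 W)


R = 32.8 * 6.957e8 m = 2.281896e+10 m. L = 4*pi*R^2*sigma*T^4 = 4*pi*(2.281896e+10)^2 * 5.67e-8 * 8069^4 = 1.572763707e+30 W. L/L_sun = 1.572763707e+30 / 3.828e26 = 4108.5781

4108.5781 L_sun


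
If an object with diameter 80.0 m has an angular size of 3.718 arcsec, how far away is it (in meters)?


D = size / theta_rad, theta_rad = 3.718 * pi/(180*3600) = 1.803e-05, D = 4.438e+06

4.438e+06 m


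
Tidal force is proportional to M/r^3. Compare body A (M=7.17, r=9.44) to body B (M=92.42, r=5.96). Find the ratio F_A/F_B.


Ratio = (M1/r1^3) / (M2/r2^3) = (7.17/9.44^3) / (92.42/5.96^3) = 0.0195

0.0195


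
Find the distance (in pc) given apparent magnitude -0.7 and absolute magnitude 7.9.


d = 10^((m - M + 5)/5) = 10^((-0.7 - 7.9 + 5)/5) = 0.1905

0.1905 pc


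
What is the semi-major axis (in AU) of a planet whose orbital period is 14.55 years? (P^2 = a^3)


a = P^(2/3) = 14.55^(2/3) = 5.9599

5.9599 AU


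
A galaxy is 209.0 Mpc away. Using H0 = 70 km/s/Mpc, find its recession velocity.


v = H0 * d = 70 * 209.0 = 14630.0

14630.0 km/s


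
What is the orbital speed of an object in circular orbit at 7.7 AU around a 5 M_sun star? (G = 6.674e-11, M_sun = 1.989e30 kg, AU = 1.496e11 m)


v = sqrt(GM/r) = sqrt(6.674e-11 * 9.945e+30 / 1.152e+12) = 24004.0397

24004.0397 m/s


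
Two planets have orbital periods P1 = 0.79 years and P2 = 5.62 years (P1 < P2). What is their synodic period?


1/P_syn = |1/P1 - 1/P2| = |1/0.79 - 1/5.62| => P_syn = 0.9192

0.9192 years


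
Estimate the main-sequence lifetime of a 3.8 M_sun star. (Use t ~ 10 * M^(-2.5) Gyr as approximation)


t = 10 * M^(-2.5) = 10 * 3.8^(-2.5) = 0.3553

0.3553 Gyr


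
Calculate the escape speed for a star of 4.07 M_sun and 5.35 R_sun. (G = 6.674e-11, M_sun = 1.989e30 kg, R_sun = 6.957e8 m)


M = 4.07 * 1.989e30 kg = 8.09523e+30 kg; R = 5.35 * 6.957e8 m = 3.721995e+09 m. v_esc = sqrt(2GM/R) = sqrt(2 * 6.674e-11 * 8.09523e+30 / 3.721995e+09) = 538808.9518

538808.9518 m/s


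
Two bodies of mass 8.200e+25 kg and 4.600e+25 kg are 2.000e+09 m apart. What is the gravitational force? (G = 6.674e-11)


F = G*m1*m2/r^2 = 6.674e-11 * 8.200e+25 * 4.600e+25 / (2.000e+09)^2 = 6.674e-11 * 3.772e+51 / 4.000e+18 = 6.294e+22

6.294e+22 N


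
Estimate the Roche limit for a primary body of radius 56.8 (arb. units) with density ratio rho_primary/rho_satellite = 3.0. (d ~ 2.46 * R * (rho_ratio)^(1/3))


d_Roche = 2.46 * 56.8 * 3.0^(1/3) = 201.5226

201.5226


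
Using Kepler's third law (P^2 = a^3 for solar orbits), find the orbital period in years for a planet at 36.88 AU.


P = a^(3/2) = 36.88^1.5 = 223.9682

223.9682 years


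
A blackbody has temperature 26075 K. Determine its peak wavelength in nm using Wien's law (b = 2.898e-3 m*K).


lam_max = b / T = 2.898e-3 / 26075 = 1.111e-07 m = 111.1409 nm

111.1409 nm


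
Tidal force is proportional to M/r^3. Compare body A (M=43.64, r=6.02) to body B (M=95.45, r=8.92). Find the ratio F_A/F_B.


Ratio = (M1/r1^3) / (M2/r2^3) = (43.64/6.02^3) / (95.45/8.92^3) = 1.4874

1.4874


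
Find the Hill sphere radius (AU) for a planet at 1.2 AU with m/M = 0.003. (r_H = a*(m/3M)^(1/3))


r_H = a * (m/3M)^(1/3) = 1.2 * (0.003/3)^(1/3) = 0.12

0.12 AU


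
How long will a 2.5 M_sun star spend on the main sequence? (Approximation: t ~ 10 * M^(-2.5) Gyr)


t = 10 * M^(-2.5) = 10 * 2.5^(-2.5) = 1.0119

1.0119 Gyr


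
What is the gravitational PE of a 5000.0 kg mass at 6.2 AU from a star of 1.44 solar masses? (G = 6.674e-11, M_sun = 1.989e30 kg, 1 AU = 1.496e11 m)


M = 1.44 * 1.989e30 kg = 2.86416e+30 kg; r = 6.2 AU * 1.496e11 m/AU = 9.2752e+11 m. U = -GM*m/r = -(6.674e-11 * 2.86416e+30 * 5000.0) / 9.2752e+11 = -1.030e+12

-1.030e+12 J


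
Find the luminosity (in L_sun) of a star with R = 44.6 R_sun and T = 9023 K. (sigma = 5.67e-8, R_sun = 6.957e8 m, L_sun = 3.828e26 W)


R = 44.6 * 6.957e8 m = 3.102822e+10 m. L = 4*pi*R^2*sigma*T^4 = 4*pi*(3.102822e+10)^2 * 5.67e-8 * 9023^4 = 4.546848423e+30 W. L/L_sun = 4.546848423e+30 / 3.828e26 = 11877.8694

11877.8694 L_sun


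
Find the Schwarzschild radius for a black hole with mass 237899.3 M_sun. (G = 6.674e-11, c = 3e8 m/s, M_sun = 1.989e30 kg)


M = 237899.3 * 1.989e30 kg = 4.731817077e+35 kg. rs = 2GM/c^2 = 2 * 6.674e-11 * 4.731817077e+35 / (3e8)^2 = 7.018e+08

7.018e+08 m


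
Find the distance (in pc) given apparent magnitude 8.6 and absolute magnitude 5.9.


d = 10^((m - M + 5)/5) = 10^((8.6 - 5.9 + 5)/5) = 34.6737

34.6737 pc


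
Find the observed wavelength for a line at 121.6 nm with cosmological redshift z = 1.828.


lam_obs = lam_emit * (1 + z) = 121.6 * (1 + 1.828) = 343.8848

343.8848 nm


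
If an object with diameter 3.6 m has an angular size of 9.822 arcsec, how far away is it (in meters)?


D = size / theta_rad, theta_rad = 9.822 * pi/(180*3600) = 4.762e-05, D = 75601.0286

75601.0286 m


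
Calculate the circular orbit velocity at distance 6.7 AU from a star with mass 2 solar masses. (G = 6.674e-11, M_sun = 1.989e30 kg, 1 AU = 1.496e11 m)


v = sqrt(GM/r) = sqrt(6.674e-11 * 3.978e+30 / 1.002e+12) = 16275.0485

16275.0485 m/s


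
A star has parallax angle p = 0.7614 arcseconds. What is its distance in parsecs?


d = 1/p = 1/0.7614 = 1.3134

1.3134 pc


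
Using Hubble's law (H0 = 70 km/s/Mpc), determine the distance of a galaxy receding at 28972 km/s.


d = v / H0 = 28972 / 70 = 413.8857

413.8857 Mpc


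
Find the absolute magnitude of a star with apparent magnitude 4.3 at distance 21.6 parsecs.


M = m - 5*log10(d) + 5 = 4.3 - 5*log10(21.6) + 5 = 2.6277

2.6277


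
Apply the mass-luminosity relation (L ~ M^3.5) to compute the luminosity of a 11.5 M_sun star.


L/L_sun = (M/M_sun)^3.5 = 11.5^3.5 = 5157.5381

5157.5381 L_sun


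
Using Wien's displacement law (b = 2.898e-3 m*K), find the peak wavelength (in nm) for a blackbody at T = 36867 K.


lam_max = b / T = 2.898e-3 / 36867 = 7.861e-08 m = 78.6069 nm

78.6069 nm


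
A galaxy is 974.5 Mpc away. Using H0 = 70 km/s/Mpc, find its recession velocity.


v = H0 * d = 70 * 974.5 = 68215.0

68215.0 km/s


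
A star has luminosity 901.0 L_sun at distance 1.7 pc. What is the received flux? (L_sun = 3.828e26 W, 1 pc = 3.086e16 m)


F = L / (4*pi*d^2) = 3.449e+29 / (4*pi*(5.246e+16)^2) = 9.972e-06

9.972e-06 W/m^2


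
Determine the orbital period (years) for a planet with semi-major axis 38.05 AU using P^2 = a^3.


P = a^(3/2) = 38.05^1.5 = 234.7102

234.7102 years


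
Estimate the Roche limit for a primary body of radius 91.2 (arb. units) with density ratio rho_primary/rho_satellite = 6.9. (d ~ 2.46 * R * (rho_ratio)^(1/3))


d_Roche = 2.46 * 91.2 * 6.9^(1/3) = 427.1165

427.1165


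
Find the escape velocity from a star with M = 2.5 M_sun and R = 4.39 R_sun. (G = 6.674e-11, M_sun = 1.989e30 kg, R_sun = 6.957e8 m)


M = 2.5 * 1.989e30 kg = 4.9725e+30 kg; R = 4.39 * 6.957e8 m = 3.054123e+09 m. v_esc = sqrt(2GM/R) = sqrt(2 * 6.674e-11 * 4.9725e+30 / 3.054123e+09) = 466178.4924

466178.4924 m/s


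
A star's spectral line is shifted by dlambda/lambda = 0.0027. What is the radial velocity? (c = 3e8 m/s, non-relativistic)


v = (dlambda/lambda) * c = 0.0027 * 3e8 = 810000.0

810000.0 m/s


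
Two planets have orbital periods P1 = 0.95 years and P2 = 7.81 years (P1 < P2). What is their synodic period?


1/P_syn = |1/P1 - 1/P2| = |1/0.95 - 1/7.81| => P_syn = 1.0816

1.0816 years


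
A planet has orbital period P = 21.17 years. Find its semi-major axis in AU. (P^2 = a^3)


a = P^(2/3) = 21.17^(2/3) = 7.6527

7.6527 AU


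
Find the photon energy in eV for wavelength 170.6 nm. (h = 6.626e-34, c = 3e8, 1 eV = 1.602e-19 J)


E = hc/lambda = 6.626e-34 * 3e8 / 1.706e-07 = 1.165e-18 J = 7.2733 eV

7.2733 eV


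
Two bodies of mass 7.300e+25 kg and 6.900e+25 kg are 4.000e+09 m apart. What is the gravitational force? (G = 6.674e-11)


F = G*m1*m2/r^2 = 6.674e-11 * 7.300e+25 * 6.900e+25 / (4.000e+09)^2 = 6.674e-11 * 5.037e+51 / 1.600e+19 = 2.101e+22

2.101e+22 N


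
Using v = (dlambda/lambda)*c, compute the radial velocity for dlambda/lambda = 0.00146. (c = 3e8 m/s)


v = (dlambda/lambda) * c = 0.00146 * 3e8 = 438000.0

438000.0 m/s


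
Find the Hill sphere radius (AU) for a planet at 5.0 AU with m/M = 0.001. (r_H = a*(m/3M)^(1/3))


r_H = a * (m/3M)^(1/3) = 5.0 * (0.001/3)^(1/3) = 0.3467

0.3467 AU


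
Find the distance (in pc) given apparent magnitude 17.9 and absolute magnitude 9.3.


d = 10^((m - M + 5)/5) = 10^((17.9 - 9.3 + 5)/5) = 524.8075

524.8075 pc


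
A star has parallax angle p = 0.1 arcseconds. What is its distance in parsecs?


d = 1/p = 1/0.1 = 10.0

10.0 pc


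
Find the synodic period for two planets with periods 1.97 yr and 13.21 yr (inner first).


1/P_syn = |1/P1 - 1/P2| = |1/1.97 - 1/13.21| => P_syn = 2.3153

2.3153 years


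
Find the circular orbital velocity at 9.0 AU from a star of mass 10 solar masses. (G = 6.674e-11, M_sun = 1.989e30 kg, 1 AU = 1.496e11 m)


v = sqrt(GM/r) = sqrt(6.674e-11 * 1.989e+31 / 1.346e+12) = 31399.5512

31399.5512 m/s


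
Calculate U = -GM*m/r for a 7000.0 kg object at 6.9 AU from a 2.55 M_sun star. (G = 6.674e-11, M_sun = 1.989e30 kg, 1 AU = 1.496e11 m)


M = 2.55 * 1.989e30 kg = 5.07195e+30 kg; r = 6.9 AU * 1.496e11 m/AU = 1.03224e+12 m. U = -GM*m/r = -(6.674e-11 * 5.07195e+30 * 7000.0) / 1.03224e+12 = -2.296e+12

-2.296e+12 J


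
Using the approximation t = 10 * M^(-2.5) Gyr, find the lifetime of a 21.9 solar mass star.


t = 10 * M^(-2.5) = 10 * 21.9^(-2.5) = 0.0045

0.0045 Gyr


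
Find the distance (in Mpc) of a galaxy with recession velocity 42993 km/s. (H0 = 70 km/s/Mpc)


d = v / H0 = 42993 / 70 = 614.1857

614.1857 Mpc


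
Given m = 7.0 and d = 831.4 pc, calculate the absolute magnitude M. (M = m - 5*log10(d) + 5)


M = m - 5*log10(d) + 5 = 7.0 - 5*log10(831.4) + 5 = -2.5991

-2.5991


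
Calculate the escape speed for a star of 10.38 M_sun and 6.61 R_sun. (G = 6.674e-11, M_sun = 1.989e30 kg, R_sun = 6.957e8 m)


M = 10.38 * 1.989e30 kg = 2.064582e+31 kg; R = 6.61 * 6.957e8 m = 4.598577e+09 m. v_esc = sqrt(2GM/R) = sqrt(2 * 6.674e-11 * 2.064582e+31 / 4.598577e+09) = 774127.3937

774127.3937 m/s


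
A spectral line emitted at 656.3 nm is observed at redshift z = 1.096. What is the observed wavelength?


lam_obs = lam_emit * (1 + z) = 656.3 * (1 + 1.096) = 1375.6048

1375.6048 nm


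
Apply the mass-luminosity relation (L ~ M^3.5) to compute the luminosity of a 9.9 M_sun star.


L/L_sun = (M/M_sun)^3.5 = 9.9^3.5 = 3052.9745

3052.9745 L_sun


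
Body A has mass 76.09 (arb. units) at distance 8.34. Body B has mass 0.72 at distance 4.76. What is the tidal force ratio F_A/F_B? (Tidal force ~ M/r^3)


Ratio = (M1/r1^3) / (M2/r2^3) = (76.09/8.34^3) / (0.72/4.76^3) = 19.648

19.648


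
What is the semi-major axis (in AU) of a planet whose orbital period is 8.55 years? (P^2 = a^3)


a = P^(2/3) = 8.55^(2/3) = 4.1813

4.1813 AU


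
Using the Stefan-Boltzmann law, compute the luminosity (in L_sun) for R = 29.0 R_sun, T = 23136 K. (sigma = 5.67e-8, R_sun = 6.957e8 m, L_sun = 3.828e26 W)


R = 29.0 * 6.957e8 m = 2.01753e+10 m. L = 4*pi*R^2*sigma*T^4 = 4*pi*(2.01753e+10)^2 * 5.67e-8 * 23136^4 = 8.309713066e+31 W. L/L_sun = 8.309713066e+31 / 3.828e26 = 217077.1438

217077.1438 L_sun


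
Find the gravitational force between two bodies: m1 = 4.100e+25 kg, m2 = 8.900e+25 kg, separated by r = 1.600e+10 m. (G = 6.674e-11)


F = G*m1*m2/r^2 = 6.674e-11 * 4.100e+25 * 8.900e+25 / (1.600e+10)^2 = 6.674e-11 * 3.649e+51 / 2.560e+20 = 9.513e+20

9.513e+20 N


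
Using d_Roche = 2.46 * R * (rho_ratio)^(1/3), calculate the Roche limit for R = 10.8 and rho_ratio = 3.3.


d_Roche = 2.46 * 10.8 * 3.3^(1/3) = 39.5546

39.5546


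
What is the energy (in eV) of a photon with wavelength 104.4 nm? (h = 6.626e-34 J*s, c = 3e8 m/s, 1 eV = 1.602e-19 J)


E = hc/lambda = 6.626e-34 * 3e8 / 1.044e-07 = 1.904e-18 J = 11.8853 eV

11.8853 eV


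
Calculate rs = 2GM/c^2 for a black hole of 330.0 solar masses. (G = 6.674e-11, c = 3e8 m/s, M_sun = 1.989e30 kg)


M = 330.0 * 1.989e30 kg = 6.5637e+32 kg. rs = 2GM/c^2 = 2 * 6.674e-11 * 6.5637e+32 / (3e8)^2 = 973469.64

973469.64 m


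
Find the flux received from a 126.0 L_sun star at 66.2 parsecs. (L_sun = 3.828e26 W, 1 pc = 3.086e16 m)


F = L / (4*pi*d^2) = 4.823e+28 / (4*pi*(2.043e+18)^2) = 9.197e-10

9.197e-10 W/m^2


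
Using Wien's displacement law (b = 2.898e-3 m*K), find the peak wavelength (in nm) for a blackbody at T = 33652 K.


lam_max = b / T = 2.898e-3 / 33652 = 8.612e-08 m = 86.1167 nm

86.1167 nm


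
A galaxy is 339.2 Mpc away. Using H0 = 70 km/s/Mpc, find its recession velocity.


v = H0 * d = 70 * 339.2 = 23744.0

23744.0 km/s


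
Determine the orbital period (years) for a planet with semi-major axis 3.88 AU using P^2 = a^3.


P = a^(3/2) = 3.88^1.5 = 7.6427

7.6427 years


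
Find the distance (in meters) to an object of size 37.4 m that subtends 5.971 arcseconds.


D = size / theta_rad, theta_rad = 5.971 * pi/(180*3600) = 2.895e-05, D = 1.292e+06

1.292e+06 m


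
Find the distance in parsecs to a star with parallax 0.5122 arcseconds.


d = 1/p = 1/0.5122 = 1.9524

1.9524 pc


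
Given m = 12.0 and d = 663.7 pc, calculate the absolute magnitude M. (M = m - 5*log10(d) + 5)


M = m - 5*log10(d) + 5 = 12.0 - 5*log10(663.7) + 5 = 2.8901

2.8901


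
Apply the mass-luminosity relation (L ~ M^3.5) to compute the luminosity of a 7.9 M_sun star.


L/L_sun = (M/M_sun)^3.5 = 7.9^3.5 = 1385.7817

1385.7817 L_sun


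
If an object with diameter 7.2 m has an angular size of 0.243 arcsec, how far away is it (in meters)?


D = size / theta_rad, theta_rad = 0.243 * pi/(180*3600) = 1.178e-06, D = 6.112e+06

6.112e+06 m


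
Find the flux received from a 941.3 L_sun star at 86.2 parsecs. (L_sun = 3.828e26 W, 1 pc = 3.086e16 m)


F = L / (4*pi*d^2) = 3.603e+29 / (4*pi*(2.660e+18)^2) = 4.052e-09

4.052e-09 W/m^2


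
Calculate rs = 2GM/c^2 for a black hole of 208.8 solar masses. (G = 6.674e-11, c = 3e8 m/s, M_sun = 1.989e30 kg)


M = 208.8 * 1.989e30 kg = 4.153032e+32 kg. rs = 2GM/c^2 = 2 * 6.674e-11 * 4.153032e+32 / (3e8)^2 = 615940.7904

615940.7904 m


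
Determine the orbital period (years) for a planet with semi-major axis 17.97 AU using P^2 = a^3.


P = a^(3/2) = 17.97^1.5 = 76.1767

76.1767 years


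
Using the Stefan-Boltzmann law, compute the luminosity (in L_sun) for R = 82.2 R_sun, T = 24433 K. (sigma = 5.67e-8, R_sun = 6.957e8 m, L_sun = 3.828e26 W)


R = 82.2 * 6.957e8 m = 5.718654e+10 m. L = 4*pi*R^2*sigma*T^4 = 4*pi*(5.718654e+10)^2 * 5.67e-8 * 24433^4 = 8.304007728e+32 W. L/L_sun = 8.304007728e+32 / 3.828e26 = 2.169e+06

2.169e+06 L_sun


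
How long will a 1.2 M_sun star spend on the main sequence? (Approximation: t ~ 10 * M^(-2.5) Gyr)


t = 10 * M^(-2.5) = 10 * 1.2^(-2.5) = 6.3394

6.3394 Gyr


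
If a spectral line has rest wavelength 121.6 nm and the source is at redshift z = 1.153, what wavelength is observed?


lam_obs = lam_emit * (1 + z) = 121.6 * (1 + 1.153) = 261.8048

261.8048 nm


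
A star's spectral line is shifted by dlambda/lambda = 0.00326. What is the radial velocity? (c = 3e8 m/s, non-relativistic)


v = (dlambda/lambda) * c = 0.00326 * 3e8 = 978000.0

978000.0 m/s


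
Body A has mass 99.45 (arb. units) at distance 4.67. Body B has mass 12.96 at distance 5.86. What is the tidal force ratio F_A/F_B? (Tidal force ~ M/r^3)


Ratio = (M1/r1^3) / (M2/r2^3) = (99.45/4.67^3) / (12.96/5.86^3) = 15.1615

15.1615


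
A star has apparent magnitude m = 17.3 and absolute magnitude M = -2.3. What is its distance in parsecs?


d = 10^((m - M + 5)/5) = 10^((17.3 - -2.3 + 5)/5) = 83176.3771

83176.3771 pc


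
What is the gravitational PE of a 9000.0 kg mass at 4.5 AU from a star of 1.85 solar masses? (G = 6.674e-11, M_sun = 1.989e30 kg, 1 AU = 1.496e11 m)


M = 1.85 * 1.989e30 kg = 3.67965e+30 kg; r = 4.5 AU * 1.496e11 m/AU = 6.732e+11 m. U = -GM*m/r = -(6.674e-11 * 3.67965e+30 * 9000.0) / 6.732e+11 = -3.283e+12

-3.283e+12 J


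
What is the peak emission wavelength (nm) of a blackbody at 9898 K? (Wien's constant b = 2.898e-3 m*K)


lam_max = b / T = 2.898e-3 / 9898 = 2.928e-07 m = 292.7864 nm

292.7864 nm


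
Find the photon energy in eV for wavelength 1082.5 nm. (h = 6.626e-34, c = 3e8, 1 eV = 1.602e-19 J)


E = hc/lambda = 6.626e-34 * 3e8 / 1.083e-06 = 1.836e-19 J = 1.1463 eV

1.1463 eV


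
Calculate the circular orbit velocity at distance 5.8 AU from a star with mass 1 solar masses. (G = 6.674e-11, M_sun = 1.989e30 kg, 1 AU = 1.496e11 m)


v = sqrt(GM/r) = sqrt(6.674e-11 * 1.989e+30 / 8.677e+11) = 12368.8892

12368.8892 m/s


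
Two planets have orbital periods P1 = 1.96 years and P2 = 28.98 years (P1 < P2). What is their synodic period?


1/P_syn = |1/P1 - 1/P2| = |1/1.96 - 1/28.98| => P_syn = 2.1022

2.1022 years


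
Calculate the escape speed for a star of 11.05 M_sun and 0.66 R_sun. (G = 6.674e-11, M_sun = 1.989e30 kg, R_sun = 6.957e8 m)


M = 11.05 * 1.989e30 kg = 2.197845e+31 kg; R = 0.66 * 6.957e8 m = 4.59162e+08 m. v_esc = sqrt(2GM/R) = sqrt(2 * 6.674e-11 * 2.197845e+31 / 4.59162e+08) = 2.528e+06

2.528e+06 m/s


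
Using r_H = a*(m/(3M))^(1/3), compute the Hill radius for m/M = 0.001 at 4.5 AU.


r_H = a * (m/3M)^(1/3) = 4.5 * (0.001/3)^(1/3) = 0.312

0.312 AU


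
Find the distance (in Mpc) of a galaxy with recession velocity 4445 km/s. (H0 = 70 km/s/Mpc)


d = v / H0 = 4445 / 70 = 63.5

63.5 Mpc
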